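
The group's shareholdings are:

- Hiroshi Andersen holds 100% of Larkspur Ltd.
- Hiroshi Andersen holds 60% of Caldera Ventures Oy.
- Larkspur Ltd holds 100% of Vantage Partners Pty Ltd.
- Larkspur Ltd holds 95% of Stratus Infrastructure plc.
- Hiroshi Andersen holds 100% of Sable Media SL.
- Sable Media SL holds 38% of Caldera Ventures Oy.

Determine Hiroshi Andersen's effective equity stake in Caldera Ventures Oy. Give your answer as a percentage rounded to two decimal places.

Hiroshi reaches Caldera along 2 paths.
Direct stake: 60% = 60%.
Via Sable: 100% × 38% = 38%.
Total: 60% + 38% = 98%.
Rounded: 98.00%.

98.00%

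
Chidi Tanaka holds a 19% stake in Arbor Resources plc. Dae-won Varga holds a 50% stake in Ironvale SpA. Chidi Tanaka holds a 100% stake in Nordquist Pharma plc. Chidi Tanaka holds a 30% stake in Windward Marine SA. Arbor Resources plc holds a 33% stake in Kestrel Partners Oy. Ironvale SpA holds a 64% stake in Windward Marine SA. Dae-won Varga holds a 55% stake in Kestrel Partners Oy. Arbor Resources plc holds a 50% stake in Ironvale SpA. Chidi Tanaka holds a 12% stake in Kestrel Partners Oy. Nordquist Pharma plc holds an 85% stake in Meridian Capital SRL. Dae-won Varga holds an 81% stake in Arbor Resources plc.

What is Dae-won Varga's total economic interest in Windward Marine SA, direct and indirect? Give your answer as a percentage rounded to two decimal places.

57.92%

Dae-won reaches Windward along 2 paths.
Via Ironvale: 50% × 64% = 32%.
Via Arbor → Ironvale: 81% × 50% × 64% = 25.92%.
Total: 32% + 25.92% = 57.92%.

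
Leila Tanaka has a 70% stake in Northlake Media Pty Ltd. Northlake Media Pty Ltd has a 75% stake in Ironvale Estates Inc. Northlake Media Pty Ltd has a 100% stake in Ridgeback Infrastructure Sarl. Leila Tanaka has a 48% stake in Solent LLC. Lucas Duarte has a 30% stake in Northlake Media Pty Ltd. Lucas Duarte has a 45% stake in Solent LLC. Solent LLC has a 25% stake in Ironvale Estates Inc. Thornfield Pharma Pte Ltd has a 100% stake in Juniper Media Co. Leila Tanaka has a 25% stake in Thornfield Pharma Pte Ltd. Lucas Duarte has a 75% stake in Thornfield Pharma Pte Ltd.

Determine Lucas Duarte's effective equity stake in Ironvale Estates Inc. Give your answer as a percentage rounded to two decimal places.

Lucas reaches Ironvale along 2 paths.
Via Northlake: 30% × 75% = 22.5%.
Via Solent: 45% × 25% = 11.25%.
Total: 22.5% + 11.25% = 33.75%.

33.75%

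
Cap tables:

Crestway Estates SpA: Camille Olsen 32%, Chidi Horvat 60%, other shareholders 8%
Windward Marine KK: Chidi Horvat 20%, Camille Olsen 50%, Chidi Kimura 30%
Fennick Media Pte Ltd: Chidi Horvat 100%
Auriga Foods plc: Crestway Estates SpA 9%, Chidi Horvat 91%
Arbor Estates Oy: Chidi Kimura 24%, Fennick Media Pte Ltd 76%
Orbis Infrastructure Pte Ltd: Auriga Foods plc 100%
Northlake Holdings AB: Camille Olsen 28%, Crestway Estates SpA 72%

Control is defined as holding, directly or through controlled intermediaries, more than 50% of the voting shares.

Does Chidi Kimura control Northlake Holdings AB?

No

Chidi Kimura's largest direct stake is 30% in Windward, which does not meet the threshold, so Chidi Kimura controls no company.
Neither Chidi Kimura nor any entity Chidi Kimura controls holds any voting interest in Northlake.
So Chidi Kimura does not control Northlake.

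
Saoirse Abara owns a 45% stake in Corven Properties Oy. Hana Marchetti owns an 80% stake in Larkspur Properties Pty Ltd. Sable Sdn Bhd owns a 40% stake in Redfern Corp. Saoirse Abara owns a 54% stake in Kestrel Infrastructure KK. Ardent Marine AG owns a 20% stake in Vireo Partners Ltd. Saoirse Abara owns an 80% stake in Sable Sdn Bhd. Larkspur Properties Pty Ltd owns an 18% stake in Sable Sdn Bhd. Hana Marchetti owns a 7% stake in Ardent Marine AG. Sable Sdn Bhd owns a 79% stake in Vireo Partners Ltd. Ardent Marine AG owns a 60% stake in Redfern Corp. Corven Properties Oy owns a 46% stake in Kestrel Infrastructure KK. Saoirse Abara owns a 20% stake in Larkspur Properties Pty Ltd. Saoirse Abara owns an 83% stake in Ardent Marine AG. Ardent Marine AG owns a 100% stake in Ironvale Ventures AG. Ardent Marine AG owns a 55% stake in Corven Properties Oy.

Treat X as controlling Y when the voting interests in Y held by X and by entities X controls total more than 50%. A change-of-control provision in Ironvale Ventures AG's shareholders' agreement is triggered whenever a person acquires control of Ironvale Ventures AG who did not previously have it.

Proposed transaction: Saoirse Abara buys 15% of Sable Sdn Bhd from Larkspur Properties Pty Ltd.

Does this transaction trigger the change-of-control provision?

No

The purchase adds only to Saoirse's holdings (Larkspur's stake shrinks), so Saoirse is the only person who could newly come to control Ironvale.
Saoirse holds 83% of Ardent, so Saoirse controls Ardent.
Ardent holds 100% of Ironvale, so Saoirse controls Ironvale.
So Saoirse already controls Ironvale before the transaction.
After the purchase, Saoirse's direct stake in Sable rises to 80% + 15% = 95%, and Larkspur's stake falls to 3%.
Saoirse controlled Ironvale already, so this is not a new person acquiring control; every other person's position is unchanged or reduced.
No new person acquires control, so the clause is not triggered.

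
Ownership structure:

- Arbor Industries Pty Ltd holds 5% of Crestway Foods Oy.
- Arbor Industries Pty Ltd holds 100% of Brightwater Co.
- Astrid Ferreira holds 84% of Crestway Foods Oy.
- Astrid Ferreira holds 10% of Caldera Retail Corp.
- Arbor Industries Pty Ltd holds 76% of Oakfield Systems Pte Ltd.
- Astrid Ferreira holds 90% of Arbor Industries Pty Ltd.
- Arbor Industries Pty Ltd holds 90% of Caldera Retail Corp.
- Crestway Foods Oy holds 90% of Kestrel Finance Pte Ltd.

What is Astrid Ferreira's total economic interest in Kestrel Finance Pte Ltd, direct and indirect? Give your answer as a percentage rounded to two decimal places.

79.65%

Astrid reaches Kestrel along 2 paths.
Via Arbor → Crestway: 90% × 5% × 90% = 4.05%.
Via Crestway: 84% × 90% = 75.6%.
Total: 4.05% + 75.6% = 79.65%.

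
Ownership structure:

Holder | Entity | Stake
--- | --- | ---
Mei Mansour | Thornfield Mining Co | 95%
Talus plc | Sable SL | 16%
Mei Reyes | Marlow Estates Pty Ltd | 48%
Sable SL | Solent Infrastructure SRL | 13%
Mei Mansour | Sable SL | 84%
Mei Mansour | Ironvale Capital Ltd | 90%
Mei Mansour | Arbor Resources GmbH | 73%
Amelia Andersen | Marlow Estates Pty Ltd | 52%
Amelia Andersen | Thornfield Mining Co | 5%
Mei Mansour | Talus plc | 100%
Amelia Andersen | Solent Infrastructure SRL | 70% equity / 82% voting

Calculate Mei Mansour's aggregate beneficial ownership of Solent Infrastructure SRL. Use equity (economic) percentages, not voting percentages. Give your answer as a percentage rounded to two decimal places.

Mei Mansour reaches Solent along 2 paths.
Via Talus → Sable: 100% × 16% × 13% = 2.08%.
Via Sable: 84% × 13% = 10.92%.
Total: 2.08% + 10.92% = 13%.
Rounded: 13.00%.

13.00%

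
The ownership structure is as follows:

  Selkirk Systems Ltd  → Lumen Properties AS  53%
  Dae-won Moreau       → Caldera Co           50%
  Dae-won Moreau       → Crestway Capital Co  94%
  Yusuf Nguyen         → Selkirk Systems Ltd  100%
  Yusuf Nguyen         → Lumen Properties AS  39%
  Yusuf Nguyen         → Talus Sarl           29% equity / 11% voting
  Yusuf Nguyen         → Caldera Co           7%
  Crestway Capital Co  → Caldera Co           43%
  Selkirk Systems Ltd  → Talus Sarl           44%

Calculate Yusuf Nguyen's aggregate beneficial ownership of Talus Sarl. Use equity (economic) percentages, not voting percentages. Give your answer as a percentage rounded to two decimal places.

73.00%

Yusuf reaches Talus along 2 paths.
Direct stake: 29% = 29%.
Via Selkirk: 100% × 44% = 44%.
Total: 29% + 44% = 73%.
Rounded: 73.00%.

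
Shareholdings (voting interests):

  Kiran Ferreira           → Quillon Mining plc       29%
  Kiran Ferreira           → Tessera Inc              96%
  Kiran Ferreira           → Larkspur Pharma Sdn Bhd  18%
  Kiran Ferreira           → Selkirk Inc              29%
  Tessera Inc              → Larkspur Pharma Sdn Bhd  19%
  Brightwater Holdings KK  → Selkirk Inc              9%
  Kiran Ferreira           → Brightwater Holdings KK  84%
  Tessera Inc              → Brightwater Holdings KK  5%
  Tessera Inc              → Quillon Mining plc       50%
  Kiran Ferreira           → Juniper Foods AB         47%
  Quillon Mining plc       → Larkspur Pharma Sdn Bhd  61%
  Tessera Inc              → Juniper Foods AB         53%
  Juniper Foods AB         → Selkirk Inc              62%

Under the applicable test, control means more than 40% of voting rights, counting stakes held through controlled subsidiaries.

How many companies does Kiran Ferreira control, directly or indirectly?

6

Kiran holds 96% of Tessera, so Kiran controls Tessera.
Kiran and Tessera together hold 84% + 5% = 89% of Brightwater, so Kiran controls Brightwater.
Tessera and Kiran together hold 53% + 47% = 100% of Juniper, so Kiran controls Juniper.
Kiran and Tessera together hold 29% + 50% = 79% of Quillon, so Kiran controls Quillon.
Brightwater and Juniper and Kiran together hold 9% + 62% + 29% = 100% of Selkirk, so Kiran controls Selkirk.
Tessera and Kiran and Quillon together hold 19% + 18% + 61% = 98% of Larkspur, so Kiran controls Larkspur.
Kiran controls 6 companies.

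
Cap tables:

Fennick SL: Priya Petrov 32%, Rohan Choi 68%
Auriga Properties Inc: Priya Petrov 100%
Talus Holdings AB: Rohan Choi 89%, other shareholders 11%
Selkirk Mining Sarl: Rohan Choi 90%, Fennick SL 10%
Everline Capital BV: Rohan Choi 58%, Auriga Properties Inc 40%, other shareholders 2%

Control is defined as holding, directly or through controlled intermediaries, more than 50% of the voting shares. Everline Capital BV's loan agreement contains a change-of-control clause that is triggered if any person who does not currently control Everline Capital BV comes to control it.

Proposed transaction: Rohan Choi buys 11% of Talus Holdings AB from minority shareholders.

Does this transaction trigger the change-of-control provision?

The purchase changes only Rohan's holdings, so Rohan is the only person who could newly come to control Everline.
Rohan holds 58% of Everline, so Rohan controls Everline.
So Rohan already controls Everline before the transaction.
After the purchase, Rohan's direct stake in Talus rises to 89% + 11% = 100%.
Rohan controlled Everline already, so this is not a new person acquiring control; every other person's position is unchanged or reduced.
No new person acquires control, so the clause is not triggered.

No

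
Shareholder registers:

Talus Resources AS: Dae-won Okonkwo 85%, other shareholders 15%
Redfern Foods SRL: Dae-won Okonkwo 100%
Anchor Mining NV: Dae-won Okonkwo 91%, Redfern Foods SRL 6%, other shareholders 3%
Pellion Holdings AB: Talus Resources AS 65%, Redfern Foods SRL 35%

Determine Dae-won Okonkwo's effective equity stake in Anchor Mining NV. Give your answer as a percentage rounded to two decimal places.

97.00%

Dae-won reaches Anchor along 2 paths.
Direct stake: 91% = 91%.
Via Redfern: 100% × 6% = 6%.
Total: 91% + 6% = 97%.
Rounded: 97.00%.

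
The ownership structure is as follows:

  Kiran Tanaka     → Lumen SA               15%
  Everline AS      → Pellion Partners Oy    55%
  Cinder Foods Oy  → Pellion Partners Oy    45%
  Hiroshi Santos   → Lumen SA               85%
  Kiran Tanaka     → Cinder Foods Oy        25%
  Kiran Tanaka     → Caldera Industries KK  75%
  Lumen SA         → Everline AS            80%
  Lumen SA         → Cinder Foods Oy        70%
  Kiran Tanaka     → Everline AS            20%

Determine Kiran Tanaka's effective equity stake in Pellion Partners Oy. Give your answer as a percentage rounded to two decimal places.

33.58%

Kiran reaches Pellion along 4 paths.
Via Cinder: 25% × 45% = 11.25%.
Via Lumen → Cinder: 15% × 70% × 45% = 4.725%.
Via Lumen → Everline: 15% × 80% × 55% = 6.6%.
Via Everline: 20% × 55% = 11%.
Total: 11.25% + 4.725% + 6.6% + 11% = 33.575%.
Rounded: 33.58%.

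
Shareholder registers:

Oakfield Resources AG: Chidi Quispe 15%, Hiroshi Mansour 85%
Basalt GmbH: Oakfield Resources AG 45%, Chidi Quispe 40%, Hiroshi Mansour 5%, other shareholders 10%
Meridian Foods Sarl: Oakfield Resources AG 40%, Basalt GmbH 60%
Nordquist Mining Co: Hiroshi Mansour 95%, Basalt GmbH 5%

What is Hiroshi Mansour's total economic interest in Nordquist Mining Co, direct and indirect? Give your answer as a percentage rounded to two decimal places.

97.16%

Hiroshi reaches Nordquist along 3 paths.
Direct stake: 95% = 95%.
Via Oakfield → Basalt: 85% × 45% × 5% = 1.9125%.
Via Basalt: 5% × 5% = 0.25%.
Total: 95% + 1.9125% + 0.25% = 97.1625%.
Rounded: 97.16%.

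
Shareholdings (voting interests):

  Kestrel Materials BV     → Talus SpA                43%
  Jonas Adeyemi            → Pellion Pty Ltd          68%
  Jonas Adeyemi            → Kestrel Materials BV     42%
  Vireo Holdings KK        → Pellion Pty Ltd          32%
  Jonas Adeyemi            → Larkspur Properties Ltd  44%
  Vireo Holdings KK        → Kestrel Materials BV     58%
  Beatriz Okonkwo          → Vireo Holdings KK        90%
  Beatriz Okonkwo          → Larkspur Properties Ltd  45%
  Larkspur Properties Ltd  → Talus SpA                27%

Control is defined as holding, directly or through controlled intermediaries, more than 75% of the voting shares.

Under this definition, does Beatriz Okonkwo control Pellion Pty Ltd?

No

Beatriz holds 90% of Vireo, so Beatriz controls Vireo.
In Pellion, Beatriz's side holds only 32%, not > 75%.
So Beatriz does not control Pellion.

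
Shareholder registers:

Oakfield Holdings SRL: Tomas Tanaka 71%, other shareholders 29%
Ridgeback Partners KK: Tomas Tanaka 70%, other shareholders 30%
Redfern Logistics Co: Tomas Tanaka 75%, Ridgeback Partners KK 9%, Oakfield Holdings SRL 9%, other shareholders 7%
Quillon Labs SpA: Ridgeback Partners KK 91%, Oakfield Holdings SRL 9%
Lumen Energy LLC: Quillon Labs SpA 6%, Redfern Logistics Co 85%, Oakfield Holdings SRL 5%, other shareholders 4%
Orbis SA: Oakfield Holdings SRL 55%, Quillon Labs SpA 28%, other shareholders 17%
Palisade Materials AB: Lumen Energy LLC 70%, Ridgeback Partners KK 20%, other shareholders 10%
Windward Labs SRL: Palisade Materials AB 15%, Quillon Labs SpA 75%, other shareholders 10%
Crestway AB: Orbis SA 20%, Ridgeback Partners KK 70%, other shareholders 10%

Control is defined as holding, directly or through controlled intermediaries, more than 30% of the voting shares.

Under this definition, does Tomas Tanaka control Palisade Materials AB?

Tomas holds 70% of Ridgeback, so Tomas controls Ridgeback.
Tomas holds 71% of Oakfield, so Tomas controls Oakfield.
Ridgeback and Oakfield together hold 91% + 9% = 100% of Quillon, so Tomas controls Quillon.
Tomas and Ridgeback and Oakfield together hold 75% + 9% + 9% = 93% of Redfern, so Tomas controls Redfern.
Quillon and Redfern and Oakfield together hold 6% + 85% + 5% = 96% of Lumen, so Tomas controls Lumen.
Lumen and Ridgeback together hold 70% + 20% = 90% of Palisade, so Tomas controls Palisade.

Yes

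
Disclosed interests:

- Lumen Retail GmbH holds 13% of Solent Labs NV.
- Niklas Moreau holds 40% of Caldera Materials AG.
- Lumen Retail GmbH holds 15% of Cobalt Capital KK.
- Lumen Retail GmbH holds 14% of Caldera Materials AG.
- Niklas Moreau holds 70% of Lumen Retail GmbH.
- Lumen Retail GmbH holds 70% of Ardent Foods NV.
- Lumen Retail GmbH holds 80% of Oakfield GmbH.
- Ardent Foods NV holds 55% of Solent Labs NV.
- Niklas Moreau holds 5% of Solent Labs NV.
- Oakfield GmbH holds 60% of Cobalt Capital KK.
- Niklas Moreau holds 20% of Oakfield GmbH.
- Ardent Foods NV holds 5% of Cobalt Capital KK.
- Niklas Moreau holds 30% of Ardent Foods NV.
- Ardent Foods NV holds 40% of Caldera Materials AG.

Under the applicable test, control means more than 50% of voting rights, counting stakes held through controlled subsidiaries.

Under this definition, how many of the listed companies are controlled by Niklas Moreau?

6

Niklas holds 70% of Lumen, so Niklas controls Lumen.
Lumen and Niklas together hold 80% + 20% = 100% of Oakfield, so Niklas controls Oakfield.
Lumen and Niklas together hold 70% + 30% = 100% of Ardent, so Niklas controls Ardent.
Niklas and Lumen and Ardent together hold 40% + 14% + 40% = 94% of Caldera, so Niklas controls Caldera.
Oakfield and Lumen and Ardent together hold 60% + 15% + 5% = 80% of Cobalt, so Niklas controls Cobalt.
Ardent and Niklas and Lumen together hold 55% + 5% + 13% = 73% of Solent, so Niklas controls Solent.
Niklas controls 6 companies.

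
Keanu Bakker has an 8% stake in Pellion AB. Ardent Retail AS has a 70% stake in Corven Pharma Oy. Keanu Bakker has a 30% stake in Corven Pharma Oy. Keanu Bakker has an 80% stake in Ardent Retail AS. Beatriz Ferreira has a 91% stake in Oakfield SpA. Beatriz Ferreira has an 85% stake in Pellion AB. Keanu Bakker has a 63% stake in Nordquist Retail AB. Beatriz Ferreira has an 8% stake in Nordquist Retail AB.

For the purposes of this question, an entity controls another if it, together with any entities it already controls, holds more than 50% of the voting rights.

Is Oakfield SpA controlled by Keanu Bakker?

No

Keanu holds 63% of Nordquist, so Keanu controls Nordquist.
Keanu holds 80% of Ardent, so Keanu controls Ardent.
Keanu and Ardent together hold 30% + 70% = 100% of Corven, so Keanu controls Corven.
Neither Keanu nor any entity Keanu controls holds any voting interest in Oakfield.
So Keanu does not control Oakfield.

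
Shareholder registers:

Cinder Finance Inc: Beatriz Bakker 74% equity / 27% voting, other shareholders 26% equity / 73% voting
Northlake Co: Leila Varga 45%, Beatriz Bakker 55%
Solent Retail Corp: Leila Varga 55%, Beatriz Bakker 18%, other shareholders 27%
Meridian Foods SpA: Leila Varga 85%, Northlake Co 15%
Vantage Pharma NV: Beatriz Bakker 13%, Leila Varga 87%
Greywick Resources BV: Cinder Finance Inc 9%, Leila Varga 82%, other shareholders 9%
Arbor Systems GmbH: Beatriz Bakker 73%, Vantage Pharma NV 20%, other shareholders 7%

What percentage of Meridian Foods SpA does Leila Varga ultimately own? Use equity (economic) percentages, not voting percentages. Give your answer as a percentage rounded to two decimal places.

91.75%

Leila reaches Meridian along 2 paths.
Direct stake: 85% = 85%.
Via Northlake: 45% × 15% = 6.75%.
Total: 85% + 6.75% = 91.75%.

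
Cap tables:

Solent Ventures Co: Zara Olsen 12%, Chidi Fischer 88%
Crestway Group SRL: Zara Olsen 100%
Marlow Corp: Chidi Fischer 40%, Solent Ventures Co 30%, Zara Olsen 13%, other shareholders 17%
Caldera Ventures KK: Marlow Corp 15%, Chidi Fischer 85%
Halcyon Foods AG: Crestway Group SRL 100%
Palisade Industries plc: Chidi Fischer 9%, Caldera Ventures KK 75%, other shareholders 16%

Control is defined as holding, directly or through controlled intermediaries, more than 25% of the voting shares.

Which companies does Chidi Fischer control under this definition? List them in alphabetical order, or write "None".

Caldera Ventures KK, Marlow Corp, Palisade Industries plc, Solent Ventures Co

Chidi holds 88% of Solent, so Chidi controls Solent.
Chidi and Solent together hold 40% + 30% = 70% of Marlow, so Chidi controls Marlow.
Marlow and Chidi together hold 15% + 85% = 100% of Caldera, so Chidi controls Caldera.
Chidi and Caldera together hold 9% + 75% = 84% of Palisade, so Chidi controls Palisade.
No other company's threshold is met.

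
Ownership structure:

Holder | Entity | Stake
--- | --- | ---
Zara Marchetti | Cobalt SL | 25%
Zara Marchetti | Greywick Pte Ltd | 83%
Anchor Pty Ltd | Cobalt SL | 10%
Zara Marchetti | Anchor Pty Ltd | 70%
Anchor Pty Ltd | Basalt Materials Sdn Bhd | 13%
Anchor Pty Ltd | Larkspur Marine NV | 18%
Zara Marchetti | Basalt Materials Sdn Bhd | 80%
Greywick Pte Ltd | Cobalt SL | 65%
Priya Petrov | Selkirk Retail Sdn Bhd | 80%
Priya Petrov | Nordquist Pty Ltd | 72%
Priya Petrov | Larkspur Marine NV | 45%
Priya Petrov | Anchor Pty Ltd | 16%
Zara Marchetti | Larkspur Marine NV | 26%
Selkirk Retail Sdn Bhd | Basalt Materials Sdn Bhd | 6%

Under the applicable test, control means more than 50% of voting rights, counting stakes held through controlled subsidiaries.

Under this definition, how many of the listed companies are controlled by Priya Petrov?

2

Priya holds 80% of Selkirk, so Priya controls Selkirk.
Priya holds 72% of Nordquist, so Priya controls Nordquist.
No other company's threshold is met.
Priya controls 2 companies.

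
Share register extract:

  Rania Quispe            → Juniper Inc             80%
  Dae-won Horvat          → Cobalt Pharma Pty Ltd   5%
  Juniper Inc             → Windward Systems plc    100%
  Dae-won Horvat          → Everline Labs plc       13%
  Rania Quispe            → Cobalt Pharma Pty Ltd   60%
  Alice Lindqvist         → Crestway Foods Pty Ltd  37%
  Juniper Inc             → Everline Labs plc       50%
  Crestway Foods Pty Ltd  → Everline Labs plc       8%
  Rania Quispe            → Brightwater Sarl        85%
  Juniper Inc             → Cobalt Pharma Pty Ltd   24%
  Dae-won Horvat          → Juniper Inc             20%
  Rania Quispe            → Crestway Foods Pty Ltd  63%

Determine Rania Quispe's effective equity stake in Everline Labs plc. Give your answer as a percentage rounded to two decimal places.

Rania reaches Everline along 2 paths.
Via Juniper: 80% × 50% = 40%.
Via Crestway: 63% × 8% = 5.04%.
Total: 40% + 5.04% = 45.04%.

45.04%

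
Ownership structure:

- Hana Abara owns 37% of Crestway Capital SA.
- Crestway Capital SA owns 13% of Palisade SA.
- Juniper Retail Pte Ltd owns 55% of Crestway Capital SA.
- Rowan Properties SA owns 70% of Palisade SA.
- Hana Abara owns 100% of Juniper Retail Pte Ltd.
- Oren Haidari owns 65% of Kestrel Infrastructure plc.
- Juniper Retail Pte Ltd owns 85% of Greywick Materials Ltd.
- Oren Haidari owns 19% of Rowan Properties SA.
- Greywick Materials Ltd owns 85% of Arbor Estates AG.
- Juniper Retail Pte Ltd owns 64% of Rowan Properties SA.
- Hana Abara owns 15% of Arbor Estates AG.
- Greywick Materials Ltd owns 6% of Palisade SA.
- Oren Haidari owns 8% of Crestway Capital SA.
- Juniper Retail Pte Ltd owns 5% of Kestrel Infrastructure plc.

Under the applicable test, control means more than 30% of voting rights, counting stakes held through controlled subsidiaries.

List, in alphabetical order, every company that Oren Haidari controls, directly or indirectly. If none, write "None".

Kestrel Infrastructure plc

Oren holds 65% of Kestrel, so Oren controls Kestrel.
No other company's threshold is met.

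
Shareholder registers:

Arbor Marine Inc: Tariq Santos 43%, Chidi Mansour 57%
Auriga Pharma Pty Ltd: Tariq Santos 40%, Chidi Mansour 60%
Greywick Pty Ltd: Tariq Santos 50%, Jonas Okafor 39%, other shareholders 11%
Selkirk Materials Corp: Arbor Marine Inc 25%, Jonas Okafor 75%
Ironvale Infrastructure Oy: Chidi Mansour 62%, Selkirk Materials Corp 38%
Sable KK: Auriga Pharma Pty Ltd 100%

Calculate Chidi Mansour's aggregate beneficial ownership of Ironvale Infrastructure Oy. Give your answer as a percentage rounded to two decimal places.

67.42%

Chidi reaches Ironvale along 2 paths.
Direct stake: 62% = 62%.
Via Arbor → Selkirk: 57% × 25% × 38% = 5.415%.
Total: 62% + 5.415% = 67.415%.
Rounded: 67.42%.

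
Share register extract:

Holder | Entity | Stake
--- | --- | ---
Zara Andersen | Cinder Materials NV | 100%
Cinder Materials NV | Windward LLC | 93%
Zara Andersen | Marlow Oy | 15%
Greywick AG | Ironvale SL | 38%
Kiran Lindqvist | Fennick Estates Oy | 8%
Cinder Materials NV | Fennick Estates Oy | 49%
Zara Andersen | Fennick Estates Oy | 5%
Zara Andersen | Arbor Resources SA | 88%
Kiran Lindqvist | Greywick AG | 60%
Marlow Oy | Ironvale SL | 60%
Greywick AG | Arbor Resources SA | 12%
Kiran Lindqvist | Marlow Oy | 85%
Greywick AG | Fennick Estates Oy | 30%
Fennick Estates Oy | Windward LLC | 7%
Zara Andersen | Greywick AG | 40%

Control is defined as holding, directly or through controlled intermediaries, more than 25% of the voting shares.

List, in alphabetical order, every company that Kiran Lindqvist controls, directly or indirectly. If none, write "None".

Kiran holds 60% of Greywick, so Kiran controls Greywick.
Kiran holds 85% of Marlow, so Kiran controls Marlow.
Greywick and Kiran together hold 30% + 8% = 38% of Fennick, so Kiran controls Fennick.
Greywick and Marlow together hold 38% + 60% = 98% of Ironvale, so Kiran controls Ironvale.
No other company's threshold is met.

Fennick Estates Oy, Greywick AG, Ironvale SL, Marlow Oy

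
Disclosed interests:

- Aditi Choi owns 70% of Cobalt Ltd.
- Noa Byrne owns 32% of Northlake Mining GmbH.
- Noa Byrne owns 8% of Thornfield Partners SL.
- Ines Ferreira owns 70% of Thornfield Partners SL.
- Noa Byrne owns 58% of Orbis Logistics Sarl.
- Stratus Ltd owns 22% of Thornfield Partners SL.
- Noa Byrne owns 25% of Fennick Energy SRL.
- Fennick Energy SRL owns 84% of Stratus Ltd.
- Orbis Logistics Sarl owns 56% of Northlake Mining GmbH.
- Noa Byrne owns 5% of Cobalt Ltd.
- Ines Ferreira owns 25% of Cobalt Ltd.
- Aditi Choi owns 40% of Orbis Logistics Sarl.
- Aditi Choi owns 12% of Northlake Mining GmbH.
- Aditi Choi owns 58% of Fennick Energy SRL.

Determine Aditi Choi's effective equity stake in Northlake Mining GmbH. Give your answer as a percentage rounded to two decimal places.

34.40%

Aditi reaches Northlake along 2 paths.
Direct stake: 12% = 12%.
Via Orbis: 40% × 56% = 22.4%.
Total: 12% + 22.4% = 34.4%.
Rounded: 34.40%.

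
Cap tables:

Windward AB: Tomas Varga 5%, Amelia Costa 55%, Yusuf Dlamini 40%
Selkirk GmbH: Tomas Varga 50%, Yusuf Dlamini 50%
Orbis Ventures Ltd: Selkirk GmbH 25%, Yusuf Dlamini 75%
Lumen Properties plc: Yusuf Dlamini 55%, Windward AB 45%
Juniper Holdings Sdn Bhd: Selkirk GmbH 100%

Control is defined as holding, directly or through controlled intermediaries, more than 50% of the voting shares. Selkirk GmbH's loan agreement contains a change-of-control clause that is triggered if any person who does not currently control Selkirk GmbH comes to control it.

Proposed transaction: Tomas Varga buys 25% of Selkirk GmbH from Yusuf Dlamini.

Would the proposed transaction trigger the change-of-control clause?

The purchase adds only to Tomas's holdings (Yusuf's stake shrinks), so Tomas is the only person who could newly come to control Selkirk.
Tomas's largest direct stake is 50% in Selkirk, which does not meet the threshold, so Tomas controls no company.
In Selkirk, Tomas's side holds only 50%, not > 50%.
So before the transaction, Tomas does not control Selkirk.
After the purchase, Tomas's direct stake in Selkirk rises to 50% + 25% = 75%, and Yusuf's stake falls to 25%.
Tomas holds 75% of Selkirk, so Tomas controls Selkirk.
Tomas did not control Selkirk before and does after, so the clause is triggered.

Yes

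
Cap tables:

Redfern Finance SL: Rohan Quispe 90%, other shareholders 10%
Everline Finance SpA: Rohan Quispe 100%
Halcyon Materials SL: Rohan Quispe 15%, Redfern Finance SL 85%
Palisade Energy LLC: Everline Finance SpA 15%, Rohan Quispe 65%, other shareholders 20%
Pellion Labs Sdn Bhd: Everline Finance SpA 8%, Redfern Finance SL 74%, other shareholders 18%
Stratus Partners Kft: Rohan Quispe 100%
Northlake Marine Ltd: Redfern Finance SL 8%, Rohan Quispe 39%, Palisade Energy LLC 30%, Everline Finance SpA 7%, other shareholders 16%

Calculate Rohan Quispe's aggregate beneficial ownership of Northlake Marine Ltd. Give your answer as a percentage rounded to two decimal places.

77.20%

Rohan reaches Northlake along 5 paths.
Via Redfern: 90% × 8% = 7.2%.
Direct stake: 39% = 39%.
Via Everline → Palisade: 100% × 15% × 30% = 4.5%.
Via Palisade: 65% × 30% = 19.5%.
Via Everline: 100% × 7% = 7%.
Total: 7.2% + 39% + 4.5% + 19.5% + 7% = 77.2%.
Rounded: 77.20%.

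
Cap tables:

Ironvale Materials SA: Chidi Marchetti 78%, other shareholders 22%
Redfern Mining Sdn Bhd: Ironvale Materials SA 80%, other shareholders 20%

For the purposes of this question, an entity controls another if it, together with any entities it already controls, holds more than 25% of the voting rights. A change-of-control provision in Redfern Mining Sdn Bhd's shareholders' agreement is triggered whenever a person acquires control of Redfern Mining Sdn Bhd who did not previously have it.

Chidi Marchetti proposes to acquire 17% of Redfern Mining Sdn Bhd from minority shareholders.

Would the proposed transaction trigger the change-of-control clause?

The purchase changes only Chidi's holdings, so Chidi is the only person who could newly come to control Redfern.
Chidi holds 78% of Ironvale, so Chidi controls Ironvale.
Ironvale holds 80% of Redfern, so Chidi controls Redfern.
So Chidi already controls Redfern before the transaction.
After the purchase, Chidi holds 17% of Redfern directly.
Chidi controlled Redfern already, so this is not a new person acquiring control; every other person's position is unchanged or reduced.
No new person acquires control, so the clause is not triggered.

No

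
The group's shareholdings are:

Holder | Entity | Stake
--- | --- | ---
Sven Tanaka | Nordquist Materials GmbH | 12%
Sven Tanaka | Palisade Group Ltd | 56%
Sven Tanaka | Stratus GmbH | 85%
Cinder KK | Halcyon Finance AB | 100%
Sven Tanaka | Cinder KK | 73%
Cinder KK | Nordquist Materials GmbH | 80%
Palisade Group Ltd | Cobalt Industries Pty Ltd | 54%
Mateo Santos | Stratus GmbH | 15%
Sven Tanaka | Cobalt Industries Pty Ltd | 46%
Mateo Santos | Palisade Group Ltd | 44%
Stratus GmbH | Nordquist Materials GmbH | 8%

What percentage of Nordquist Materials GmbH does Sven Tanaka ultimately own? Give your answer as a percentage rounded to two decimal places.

77.20%

Sven reaches Nordquist along 3 paths.
Direct stake: 12% = 12%.
Via Cinder: 73% × 80% = 58.4%.
Via Stratus: 85% × 8% = 6.8%.
Total: 12% + 58.4% + 6.8% = 77.2%.
Rounded: 77.20%.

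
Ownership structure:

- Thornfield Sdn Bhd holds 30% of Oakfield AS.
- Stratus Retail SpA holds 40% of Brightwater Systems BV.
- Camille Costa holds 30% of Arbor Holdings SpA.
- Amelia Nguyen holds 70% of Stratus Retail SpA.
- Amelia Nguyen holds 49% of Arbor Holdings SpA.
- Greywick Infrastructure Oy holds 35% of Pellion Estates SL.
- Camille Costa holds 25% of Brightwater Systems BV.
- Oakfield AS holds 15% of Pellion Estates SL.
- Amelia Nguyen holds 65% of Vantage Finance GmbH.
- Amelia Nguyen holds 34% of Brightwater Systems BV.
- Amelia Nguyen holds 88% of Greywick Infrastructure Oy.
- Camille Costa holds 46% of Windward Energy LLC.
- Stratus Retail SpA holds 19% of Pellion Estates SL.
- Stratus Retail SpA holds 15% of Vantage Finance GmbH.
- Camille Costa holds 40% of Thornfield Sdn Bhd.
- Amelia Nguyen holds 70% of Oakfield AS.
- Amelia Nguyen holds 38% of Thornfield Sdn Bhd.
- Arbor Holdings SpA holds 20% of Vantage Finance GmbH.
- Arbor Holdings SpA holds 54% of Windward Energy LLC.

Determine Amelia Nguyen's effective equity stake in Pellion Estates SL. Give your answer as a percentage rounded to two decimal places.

Amelia reaches Pellion along 4 paths.
Via Greywick: 88% × 35% = 30.8%.
Via Thornfield → Oakfield: 38% × 30% × 15% = 1.71%.
Via Oakfield: 70% × 15% = 10.5%.
Via Stratus: 70% × 19% = 13.3%.
Total: 30.8% + 1.71% + 10.5% + 13.3% = 56.31%.

56.31%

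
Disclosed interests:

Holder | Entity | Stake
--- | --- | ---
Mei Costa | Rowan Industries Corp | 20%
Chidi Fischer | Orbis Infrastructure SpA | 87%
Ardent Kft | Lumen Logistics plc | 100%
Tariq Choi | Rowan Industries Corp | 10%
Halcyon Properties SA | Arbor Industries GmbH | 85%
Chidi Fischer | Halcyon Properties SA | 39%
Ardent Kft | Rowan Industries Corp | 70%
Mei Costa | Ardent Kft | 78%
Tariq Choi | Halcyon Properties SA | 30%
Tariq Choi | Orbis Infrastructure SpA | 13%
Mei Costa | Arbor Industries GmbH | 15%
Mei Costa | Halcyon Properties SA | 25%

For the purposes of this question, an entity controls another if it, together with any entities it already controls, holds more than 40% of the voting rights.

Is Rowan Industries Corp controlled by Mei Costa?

Mei holds 78% of Ardent, so Mei controls Ardent.
Ardent and Mei together hold 70% + 20% = 90% of Rowan, so Mei controls Rowan.

Yes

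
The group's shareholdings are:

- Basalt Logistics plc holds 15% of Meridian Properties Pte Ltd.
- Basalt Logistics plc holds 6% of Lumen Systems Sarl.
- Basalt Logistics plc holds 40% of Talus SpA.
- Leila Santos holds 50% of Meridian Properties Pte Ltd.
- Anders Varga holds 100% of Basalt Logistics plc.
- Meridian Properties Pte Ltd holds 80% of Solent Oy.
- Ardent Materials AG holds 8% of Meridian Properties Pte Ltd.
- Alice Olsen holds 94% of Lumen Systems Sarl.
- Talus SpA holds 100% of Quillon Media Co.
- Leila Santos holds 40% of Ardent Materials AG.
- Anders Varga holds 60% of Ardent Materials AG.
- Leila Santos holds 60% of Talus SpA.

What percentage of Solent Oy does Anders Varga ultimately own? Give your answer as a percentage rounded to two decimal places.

Anders reaches Solent along 2 paths.
Via Basalt → Meridian: 100% × 15% × 80% = 12%.
Via Ardent → Meridian: 60% × 8% × 80% = 3.84%.
Total: 12% + 3.84% = 15.84%.

15.84%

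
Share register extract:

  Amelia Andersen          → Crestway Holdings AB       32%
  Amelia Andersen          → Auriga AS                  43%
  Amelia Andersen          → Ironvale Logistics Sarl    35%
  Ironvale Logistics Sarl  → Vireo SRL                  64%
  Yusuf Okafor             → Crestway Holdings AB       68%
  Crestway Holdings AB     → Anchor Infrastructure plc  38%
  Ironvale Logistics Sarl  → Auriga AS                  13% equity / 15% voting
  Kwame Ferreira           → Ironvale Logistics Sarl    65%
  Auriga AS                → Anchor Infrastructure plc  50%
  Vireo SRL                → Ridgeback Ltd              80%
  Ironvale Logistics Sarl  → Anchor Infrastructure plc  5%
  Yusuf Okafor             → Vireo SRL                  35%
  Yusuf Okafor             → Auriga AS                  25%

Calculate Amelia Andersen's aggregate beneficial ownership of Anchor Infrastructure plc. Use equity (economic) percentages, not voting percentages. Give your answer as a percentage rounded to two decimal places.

Amelia reaches Anchor along 4 paths.
Via Ironvale → Auriga: 35% × 13% × 50% = 2.275%.
Via Auriga: 43% × 50% = 21.5%.
Via Crestway: 32% × 38% = 12.16%.
Via Ironvale: 35% × 5% = 1.75%.
Total: 2.275% + 21.5% + 12.16% + 1.75% = 37.685%.
Rounded: 37.69%.

37.69%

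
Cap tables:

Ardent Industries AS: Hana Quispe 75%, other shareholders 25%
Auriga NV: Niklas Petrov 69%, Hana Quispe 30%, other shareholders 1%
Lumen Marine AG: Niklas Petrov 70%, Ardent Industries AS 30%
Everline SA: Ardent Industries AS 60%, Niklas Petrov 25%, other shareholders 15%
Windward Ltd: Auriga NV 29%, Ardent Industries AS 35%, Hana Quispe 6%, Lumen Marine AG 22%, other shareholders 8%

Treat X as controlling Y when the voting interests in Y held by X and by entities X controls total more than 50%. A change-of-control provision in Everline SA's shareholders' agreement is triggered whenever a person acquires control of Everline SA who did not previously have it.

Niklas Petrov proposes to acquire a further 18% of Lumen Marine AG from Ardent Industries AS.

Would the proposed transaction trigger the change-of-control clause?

No

The purchase adds only to Niklas's holdings (Ardent's stake shrinks), so Niklas is the only person who could newly come to control Everline.
Niklas holds 69% of Auriga, so Niklas controls Auriga.
Niklas holds 70% of Lumen, so Niklas controls Lumen.
Auriga and Lumen together hold 29% + 22% = 51% of Windward, so Niklas controls Windward.
In Everline, Niklas's side holds only 25%, not > 50%.
So before the transaction, Niklas does not control Everline.
After the purchase, Niklas's direct stake in Lumen rises to 70% + 18% = 88%, and Ardent's stake falls to 12%.
Niklas holds 88% of Lumen, so Niklas controls Lumen.
After the transaction, Niklas's side holds 25% of Everline, not > 50%, so Niklas still does not control Everline.
No new person acquires control, so the clause is not triggered.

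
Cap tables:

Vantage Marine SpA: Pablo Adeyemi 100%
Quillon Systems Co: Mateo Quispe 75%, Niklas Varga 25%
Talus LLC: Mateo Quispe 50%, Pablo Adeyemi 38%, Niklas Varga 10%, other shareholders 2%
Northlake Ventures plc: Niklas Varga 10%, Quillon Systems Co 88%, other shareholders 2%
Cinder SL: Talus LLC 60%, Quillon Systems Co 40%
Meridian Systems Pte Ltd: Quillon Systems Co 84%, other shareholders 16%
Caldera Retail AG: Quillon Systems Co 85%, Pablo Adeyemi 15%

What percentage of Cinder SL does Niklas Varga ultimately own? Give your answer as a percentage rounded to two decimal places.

16.00%

Niklas reaches Cinder along 2 paths.
Via Talus: 10% × 60% = 6%.
Via Quillon: 25% × 40% = 10%.
Total: 6% + 10% = 16%.
Rounded: 16.00%.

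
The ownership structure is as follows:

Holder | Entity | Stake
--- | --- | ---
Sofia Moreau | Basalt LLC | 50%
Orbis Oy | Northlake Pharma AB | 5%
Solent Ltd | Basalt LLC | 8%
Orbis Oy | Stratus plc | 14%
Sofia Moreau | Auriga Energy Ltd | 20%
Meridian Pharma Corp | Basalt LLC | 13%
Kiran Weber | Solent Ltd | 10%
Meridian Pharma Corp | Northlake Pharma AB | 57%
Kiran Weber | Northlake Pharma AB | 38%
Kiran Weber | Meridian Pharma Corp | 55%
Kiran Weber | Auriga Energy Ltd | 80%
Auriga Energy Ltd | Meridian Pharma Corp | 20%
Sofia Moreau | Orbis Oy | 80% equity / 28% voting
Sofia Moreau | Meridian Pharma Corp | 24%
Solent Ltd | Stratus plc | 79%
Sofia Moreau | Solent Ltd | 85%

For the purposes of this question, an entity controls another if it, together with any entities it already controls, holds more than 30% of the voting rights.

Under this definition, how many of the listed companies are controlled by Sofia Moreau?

3

Sofia holds 85% of Solent, so Sofia controls Solent.
Solent holds 79% of Stratus, so Sofia controls Stratus.
Solent and Sofia together hold 8% + 50% = 58% of Basalt, so Sofia controls Basalt.
No other company's threshold is met.
Sofia controls 3 companies.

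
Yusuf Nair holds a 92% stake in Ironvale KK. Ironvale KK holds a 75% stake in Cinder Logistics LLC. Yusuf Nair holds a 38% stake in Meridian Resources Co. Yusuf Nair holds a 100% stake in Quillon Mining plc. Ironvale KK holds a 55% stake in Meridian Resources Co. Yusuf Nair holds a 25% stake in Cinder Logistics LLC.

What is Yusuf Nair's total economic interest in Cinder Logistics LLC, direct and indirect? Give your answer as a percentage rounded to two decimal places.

Yusuf reaches Cinder along 2 paths.
Via Ironvale: 92% × 75% = 69%.
Direct stake: 25% = 25%.
Total: 69% + 25% = 94%.
Rounded: 94.00%.

94.00%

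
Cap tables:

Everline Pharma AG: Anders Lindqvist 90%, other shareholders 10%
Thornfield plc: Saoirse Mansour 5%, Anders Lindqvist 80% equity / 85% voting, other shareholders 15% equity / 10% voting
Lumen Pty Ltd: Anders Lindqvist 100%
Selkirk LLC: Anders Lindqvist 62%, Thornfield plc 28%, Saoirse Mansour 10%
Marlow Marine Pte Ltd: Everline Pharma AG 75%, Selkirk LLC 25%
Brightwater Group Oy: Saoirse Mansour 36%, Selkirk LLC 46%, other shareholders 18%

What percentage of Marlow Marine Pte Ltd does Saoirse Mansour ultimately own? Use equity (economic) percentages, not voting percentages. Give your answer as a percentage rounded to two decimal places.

2.85%

Saoirse reaches Marlow along 2 paths.
Via Thornfield → Selkirk: 5% × 28% × 25% = 0.35%.
Via Selkirk: 10% × 25% = 2.5%.
Total: 0.35% + 2.5% = 2.85%.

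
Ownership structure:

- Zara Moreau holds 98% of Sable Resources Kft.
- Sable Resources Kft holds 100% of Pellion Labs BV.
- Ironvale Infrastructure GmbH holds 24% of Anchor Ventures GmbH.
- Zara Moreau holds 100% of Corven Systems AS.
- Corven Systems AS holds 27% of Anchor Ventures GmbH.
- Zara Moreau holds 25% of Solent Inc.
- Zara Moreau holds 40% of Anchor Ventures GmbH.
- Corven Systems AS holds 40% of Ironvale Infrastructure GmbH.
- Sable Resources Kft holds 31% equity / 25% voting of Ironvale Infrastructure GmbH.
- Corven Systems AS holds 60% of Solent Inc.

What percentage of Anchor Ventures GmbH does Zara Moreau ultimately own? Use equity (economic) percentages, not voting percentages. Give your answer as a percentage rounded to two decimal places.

83.89%

Zara reaches Anchor along 4 paths.
Via Corven: 100% × 27% = 27%.
Via Sable → Ironvale: 98% × 31% × 24% = 7.2912%.
Via Corven → Ironvale: 100% × 40% × 24% = 9.6%.
Direct stake: 40% = 40%.
Total: 27% + 7.2912% + 9.6% + 40% = 83.8912%.
Rounded: 83.89%.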